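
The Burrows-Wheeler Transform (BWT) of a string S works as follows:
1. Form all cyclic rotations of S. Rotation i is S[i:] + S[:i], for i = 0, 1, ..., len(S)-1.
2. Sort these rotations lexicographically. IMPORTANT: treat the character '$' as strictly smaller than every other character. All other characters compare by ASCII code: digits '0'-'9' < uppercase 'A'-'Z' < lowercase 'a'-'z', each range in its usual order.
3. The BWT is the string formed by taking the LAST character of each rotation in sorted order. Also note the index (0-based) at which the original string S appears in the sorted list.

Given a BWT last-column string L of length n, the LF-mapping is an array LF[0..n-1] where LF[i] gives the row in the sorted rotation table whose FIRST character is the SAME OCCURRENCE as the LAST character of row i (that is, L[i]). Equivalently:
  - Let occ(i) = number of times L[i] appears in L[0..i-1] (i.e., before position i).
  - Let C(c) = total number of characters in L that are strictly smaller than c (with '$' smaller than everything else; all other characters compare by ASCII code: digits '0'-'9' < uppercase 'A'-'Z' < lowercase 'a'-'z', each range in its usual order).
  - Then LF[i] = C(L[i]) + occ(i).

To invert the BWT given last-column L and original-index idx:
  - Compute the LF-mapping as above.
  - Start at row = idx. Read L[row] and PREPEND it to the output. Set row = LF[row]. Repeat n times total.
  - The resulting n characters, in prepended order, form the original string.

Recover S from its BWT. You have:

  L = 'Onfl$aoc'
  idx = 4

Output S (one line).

LF mapping: 1 6 4 5 0 2 7 3
Walk LF starting at row 4, prepending L[row]:
  step 1: row=4, L[4]='$', prepend. Next row=LF[4]=0
  step 2: row=0, L[0]='O', prepend. Next row=LF[0]=1
  step 3: row=1, L[1]='n', prepend. Next row=LF[1]=6
  step 4: row=6, L[6]='o', prepend. Next row=LF[6]=7
  step 5: row=7, L[7]='c', prepend. Next row=LF[7]=3
  step 6: row=3, L[3]='l', prepend. Next row=LF[3]=5
  step 7: row=5, L[5]='a', prepend. Next row=LF[5]=2
  step 8: row=2, L[2]='f', prepend. Next row=LF[2]=4
Reversed output: falconO$

Answer: falconO$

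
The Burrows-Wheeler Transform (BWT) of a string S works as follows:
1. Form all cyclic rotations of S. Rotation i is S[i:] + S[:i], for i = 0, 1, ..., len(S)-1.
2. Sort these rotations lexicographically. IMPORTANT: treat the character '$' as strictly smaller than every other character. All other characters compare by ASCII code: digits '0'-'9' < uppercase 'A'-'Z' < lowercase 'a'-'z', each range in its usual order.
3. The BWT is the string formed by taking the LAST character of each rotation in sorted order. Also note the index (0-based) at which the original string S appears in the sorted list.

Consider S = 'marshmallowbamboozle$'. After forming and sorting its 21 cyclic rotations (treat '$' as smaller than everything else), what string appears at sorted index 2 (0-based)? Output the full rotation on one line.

All 21 rotations (rotation i = S[i:]+S[:i]):
  rot[0] = marshmallowbamboozle$
  rot[1] = arshmallowbamboozle$m
  rot[2] = rshmallowbamboozle$ma
  rot[3] = shmallowbamboozle$mar
  rot[4] = hmallowbamboozle$mars
  rot[5] = mallowbamboozle$marsh
  rot[6] = allowbamboozle$marshm
  rot[7] = llowbamboozle$marshma
  rot[8] = lowbamboozle$marshmal
  rot[9] = owbamboozle$marshmall
  rot[10] = wbamboozle$marshmallo
  rot[11] = bamboozle$marshmallow
  rot[12] = amboozle$marshmallowb
  rot[13] = mboozle$marshmallowba
  rot[14] = boozle$marshmallowbam
  rot[15] = oozle$marshmallowbamb
  rot[16] = ozle$marshmallowbambo
  rot[17] = zle$marshmallowbamboo
  rot[18] = le$marshmallowbambooz
  rot[19] = e$marshmallowbamboozl
  rot[20] = $marshmallowbamboozle
Sorted (with $ < everything):
  sorted[0] = $marshmallowbamboozle
  sorted[1] = allowbamboozle$marshm
  sorted[2] = amboozle$marshmallowb
  sorted[3] = arshmallowbamboozle$m
  sorted[4] = bamboozle$marshmallow
  sorted[5] = boozle$marshmallowbam
  sorted[6] = e$marshmallowbamboozl
  sorted[7] = hmallowbamboozle$mars
  sorted[8] = le$marshmallowbambooz
  sorted[9] = llowbamboozle$marshma
  sorted[10] = lowbamboozle$marshmal
  sorted[11] = mallowbamboozle$marsh
  sorted[12] = marshmallowbamboozle$
  sorted[13] = mboozle$marshmallowba
  sorted[14] = oozle$marshmallowbamb
  sorted[15] = owbamboozle$marshmall
  sorted[16] = ozle$marshmallowbambo
  sorted[17] = rshmallowbamboozle$ma
  sorted[18] = shmallowbamboozle$mar
  sorted[19] = wbamboozle$marshmallo
  sorted[20] = zle$marshmallowbamboo
sorted[2] = amboozle$marshmallowb

Answer: amboozle$marshmallowb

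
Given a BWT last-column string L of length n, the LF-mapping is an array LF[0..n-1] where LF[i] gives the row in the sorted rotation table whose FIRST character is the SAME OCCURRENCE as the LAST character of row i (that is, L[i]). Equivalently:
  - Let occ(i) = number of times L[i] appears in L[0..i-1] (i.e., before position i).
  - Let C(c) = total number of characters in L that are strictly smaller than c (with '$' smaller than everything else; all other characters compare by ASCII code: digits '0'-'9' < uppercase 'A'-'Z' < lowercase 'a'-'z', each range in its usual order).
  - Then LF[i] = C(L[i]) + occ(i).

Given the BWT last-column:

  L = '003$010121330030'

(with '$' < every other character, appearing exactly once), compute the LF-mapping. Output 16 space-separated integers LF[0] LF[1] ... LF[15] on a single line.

Answer: 1 2 12 0 3 8 4 9 11 10 13 14 5 6 15 7

Derivation:
Char counts: '$':1, '0':7, '1':3, '2':1, '3':4
C (first-col start): C('$')=0, C('0')=1, C('1')=8, C('2')=11, C('3')=12
L[0]='0': occ=0, LF[0]=C('0')+0=1+0=1
L[1]='0': occ=1, LF[1]=C('0')+1=1+1=2
L[2]='3': occ=0, LF[2]=C('3')+0=12+0=12
L[3]='$': occ=0, LF[3]=C('$')+0=0+0=0
L[4]='0': occ=2, LF[4]=C('0')+2=1+2=3
L[5]='1': occ=0, LF[5]=C('1')+0=8+0=8
L[6]='0': occ=3, LF[6]=C('0')+3=1+3=4
L[7]='1': occ=1, LF[7]=C('1')+1=8+1=9
L[8]='2': occ=0, LF[8]=C('2')+0=11+0=11
L[9]='1': occ=2, LF[9]=C('1')+2=8+2=10
L[10]='3': occ=1, LF[10]=C('3')+1=12+1=13
L[11]='3': occ=2, LF[11]=C('3')+2=12+2=14
L[12]='0': occ=4, LF[12]=C('0')+4=1+4=5
L[13]='0': occ=5, LF[13]=C('0')+5=1+5=6
L[14]='3': occ=3, LF[14]=C('3')+3=12+3=15
L[15]='0': occ=6, LF[15]=C('0')+6=1+6=7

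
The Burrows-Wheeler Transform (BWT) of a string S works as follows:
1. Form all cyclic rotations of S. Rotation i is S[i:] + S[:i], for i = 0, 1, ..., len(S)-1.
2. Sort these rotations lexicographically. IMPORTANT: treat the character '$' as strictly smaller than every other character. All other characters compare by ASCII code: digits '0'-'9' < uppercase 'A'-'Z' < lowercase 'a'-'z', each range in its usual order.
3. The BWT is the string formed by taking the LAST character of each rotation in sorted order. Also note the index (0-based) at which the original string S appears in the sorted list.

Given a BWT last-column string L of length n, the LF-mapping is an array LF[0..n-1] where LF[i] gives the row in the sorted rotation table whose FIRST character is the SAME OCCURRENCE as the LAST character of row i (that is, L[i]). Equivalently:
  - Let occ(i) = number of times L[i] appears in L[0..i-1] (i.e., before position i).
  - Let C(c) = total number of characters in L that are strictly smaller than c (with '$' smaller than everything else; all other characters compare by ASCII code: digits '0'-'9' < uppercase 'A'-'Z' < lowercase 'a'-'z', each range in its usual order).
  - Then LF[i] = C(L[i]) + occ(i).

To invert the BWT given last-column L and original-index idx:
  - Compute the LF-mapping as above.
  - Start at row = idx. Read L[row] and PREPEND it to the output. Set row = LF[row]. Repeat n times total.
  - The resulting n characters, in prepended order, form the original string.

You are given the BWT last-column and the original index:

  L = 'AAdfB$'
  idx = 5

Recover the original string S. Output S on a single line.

LF mapping: 1 2 4 5 3 0
Walk LF starting at row 5, prepending L[row]:
  step 1: row=5, L[5]='$', prepend. Next row=LF[5]=0
  step 2: row=0, L[0]='A', prepend. Next row=LF[0]=1
  step 3: row=1, L[1]='A', prepend. Next row=LF[1]=2
  step 4: row=2, L[2]='d', prepend. Next row=LF[2]=4
  step 5: row=4, L[4]='B', prepend. Next row=LF[4]=3
  step 6: row=3, L[3]='f', prepend. Next row=LF[3]=5
Reversed output: fBdAA$

Answer: fBdAA$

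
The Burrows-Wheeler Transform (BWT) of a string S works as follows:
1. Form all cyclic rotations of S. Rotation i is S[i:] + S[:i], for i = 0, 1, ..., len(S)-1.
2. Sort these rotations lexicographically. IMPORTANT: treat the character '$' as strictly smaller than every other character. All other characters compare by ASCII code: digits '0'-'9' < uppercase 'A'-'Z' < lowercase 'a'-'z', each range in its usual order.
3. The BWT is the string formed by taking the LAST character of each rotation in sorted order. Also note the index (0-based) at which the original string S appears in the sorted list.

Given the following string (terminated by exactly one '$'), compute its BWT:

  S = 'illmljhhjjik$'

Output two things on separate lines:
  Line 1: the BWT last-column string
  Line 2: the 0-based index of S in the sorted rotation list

All 13 rotations (rotation i = S[i:]+S[:i]):
  rot[0] = illmljhhjjik$
  rot[1] = llmljhhjjik$i
  rot[2] = lmljhhjjik$il
  rot[3] = mljhhjjik$ill
  rot[4] = ljhhjjik$illm
  rot[5] = jhhjjik$illml
  rot[6] = hhjjik$illmlj
  rot[7] = hjjik$illmljh
  rot[8] = jjik$illmljhh
  rot[9] = jik$illmljhhj
  rot[10] = ik$illmljhhjj
  rot[11] = k$illmljhhjji
  rot[12] = $illmljhhjjik
Sorted (with $ < everything):
  sorted[0] = $illmljhhjjik  (last char: 'k')
  sorted[1] = hhjjik$illmlj  (last char: 'j')
  sorted[2] = hjjik$illmljh  (last char: 'h')
  sorted[3] = ik$illmljhhjj  (last char: 'j')
  sorted[4] = illmljhhjjik$  (last char: '$')
  sorted[5] = jhhjjik$illml  (last char: 'l')
  sorted[6] = jik$illmljhhj  (last char: 'j')
  sorted[7] = jjik$illmljhh  (last char: 'h')
  sorted[8] = k$illmljhhjji  (last char: 'i')
  sorted[9] = ljhhjjik$illm  (last char: 'm')
  sorted[10] = llmljhhjjik$i  (last char: 'i')
  sorted[11] = lmljhhjjik$il  (last char: 'l')
  sorted[12] = mljhhjjik$ill  (last char: 'l')
Last column: kjhj$ljhimill
Original string S is at sorted index 4

Answer: kjhj$ljhimill
4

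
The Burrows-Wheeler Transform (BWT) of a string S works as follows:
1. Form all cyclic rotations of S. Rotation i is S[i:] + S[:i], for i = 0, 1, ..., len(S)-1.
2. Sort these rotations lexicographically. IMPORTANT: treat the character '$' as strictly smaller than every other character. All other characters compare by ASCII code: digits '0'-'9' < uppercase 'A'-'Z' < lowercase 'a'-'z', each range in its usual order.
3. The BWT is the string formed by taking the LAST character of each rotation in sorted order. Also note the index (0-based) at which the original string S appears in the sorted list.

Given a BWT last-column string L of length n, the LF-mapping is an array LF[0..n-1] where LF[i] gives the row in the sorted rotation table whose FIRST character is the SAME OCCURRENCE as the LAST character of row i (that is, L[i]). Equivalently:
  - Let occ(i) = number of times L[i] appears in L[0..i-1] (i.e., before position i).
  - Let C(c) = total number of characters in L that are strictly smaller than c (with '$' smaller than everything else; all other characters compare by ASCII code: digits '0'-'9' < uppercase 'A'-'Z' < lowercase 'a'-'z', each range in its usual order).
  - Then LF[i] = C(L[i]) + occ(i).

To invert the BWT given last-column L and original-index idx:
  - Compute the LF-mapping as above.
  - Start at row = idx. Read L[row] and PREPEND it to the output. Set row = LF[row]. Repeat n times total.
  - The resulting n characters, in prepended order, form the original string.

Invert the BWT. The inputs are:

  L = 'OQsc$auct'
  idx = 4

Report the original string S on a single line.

Answer: cactusQO$

Derivation:
LF mapping: 1 2 6 4 0 3 8 5 7
Walk LF starting at row 4, prepending L[row]:
  step 1: row=4, L[4]='$', prepend. Next row=LF[4]=0
  step 2: row=0, L[0]='O', prepend. Next row=LF[0]=1
  step 3: row=1, L[1]='Q', prepend. Next row=LF[1]=2
  step 4: row=2, L[2]='s', prepend. Next row=LF[2]=6
  step 5: row=6, L[6]='u', prepend. Next row=LF[6]=8
  step 6: row=8, L[8]='t', prepend. Next row=LF[8]=7
  step 7: row=7, L[7]='c', prepend. Next row=LF[7]=5
  step 8: row=5, L[5]='a', prepend. Next row=LF[5]=3
  step 9: row=3, L[3]='c', prepend. Next row=LF[3]=4
Reversed output: cactusQO$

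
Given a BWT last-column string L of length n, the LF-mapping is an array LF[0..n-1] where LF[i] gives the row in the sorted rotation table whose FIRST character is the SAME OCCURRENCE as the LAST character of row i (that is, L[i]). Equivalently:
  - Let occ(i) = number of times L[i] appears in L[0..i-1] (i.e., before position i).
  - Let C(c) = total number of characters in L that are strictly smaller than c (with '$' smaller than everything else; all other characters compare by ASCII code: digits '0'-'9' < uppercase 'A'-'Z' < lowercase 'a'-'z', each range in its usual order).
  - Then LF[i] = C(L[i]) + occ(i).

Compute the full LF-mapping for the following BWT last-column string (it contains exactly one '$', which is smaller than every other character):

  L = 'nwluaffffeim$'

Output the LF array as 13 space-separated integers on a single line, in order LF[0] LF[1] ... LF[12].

Char counts: '$':1, 'a':1, 'e':1, 'f':4, 'i':1, 'l':1, 'm':1, 'n':1, 'u':1, 'w':1
C (first-col start): C('$')=0, C('a')=1, C('e')=2, C('f')=3, C('i')=7, C('l')=8, C('m')=9, C('n')=10, C('u')=11, C('w')=12
L[0]='n': occ=0, LF[0]=C('n')+0=10+0=10
L[1]='w': occ=0, LF[1]=C('w')+0=12+0=12
L[2]='l': occ=0, LF[2]=C('l')+0=8+0=8
L[3]='u': occ=0, LF[3]=C('u')+0=11+0=11
L[4]='a': occ=0, LF[4]=C('a')+0=1+0=1
L[5]='f': occ=0, LF[5]=C('f')+0=3+0=3
L[6]='f': occ=1, LF[6]=C('f')+1=3+1=4
L[7]='f': occ=2, LF[7]=C('f')+2=3+2=5
L[8]='f': occ=3, LF[8]=C('f')+3=3+3=6
L[9]='e': occ=0, LF[9]=C('e')+0=2+0=2
L[10]='i': occ=0, LF[10]=C('i')+0=7+0=7
L[11]='m': occ=0, LF[11]=C('m')+0=9+0=9
L[12]='$': occ=0, LF[12]=C('$')+0=0+0=0

Answer: 10 12 8 11 1 3 4 5 6 2 7 9 0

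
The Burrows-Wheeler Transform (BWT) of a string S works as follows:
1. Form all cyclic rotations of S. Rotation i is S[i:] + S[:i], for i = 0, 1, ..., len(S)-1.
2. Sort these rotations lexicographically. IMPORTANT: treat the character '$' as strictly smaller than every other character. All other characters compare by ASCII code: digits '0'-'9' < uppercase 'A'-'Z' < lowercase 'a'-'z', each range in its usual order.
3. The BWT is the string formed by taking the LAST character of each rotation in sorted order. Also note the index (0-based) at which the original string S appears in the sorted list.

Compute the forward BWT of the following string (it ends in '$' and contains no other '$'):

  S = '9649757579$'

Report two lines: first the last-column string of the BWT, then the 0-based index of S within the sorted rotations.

All 11 rotations (rotation i = S[i:]+S[:i]):
  rot[0] = 9649757579$
  rot[1] = 649757579$9
  rot[2] = 49757579$96
  rot[3] = 9757579$964
  rot[4] = 757579$9649
  rot[5] = 57579$96497
  rot[6] = 7579$964975
  rot[7] = 579$9649757
  rot[8] = 79$96497575
  rot[9] = 9$964975757
  rot[10] = $9649757579
Sorted (with $ < everything):
  sorted[0] = $9649757579  (last char: '9')
  sorted[1] = 49757579$96  (last char: '6')
  sorted[2] = 57579$96497  (last char: '7')
  sorted[3] = 579$9649757  (last char: '7')
  sorted[4] = 649757579$9  (last char: '9')
  sorted[5] = 757579$9649  (last char: '9')
  sorted[6] = 7579$964975  (last char: '5')
  sorted[7] = 79$96497575  (last char: '5')
  sorted[8] = 9$964975757  (last char: '7')
  sorted[9] = 9649757579$  (last char: '$')
  sorted[10] = 9757579$964  (last char: '4')
Last column: 967799557$4
Original string S is at sorted index 9

Answer: 967799557$4
9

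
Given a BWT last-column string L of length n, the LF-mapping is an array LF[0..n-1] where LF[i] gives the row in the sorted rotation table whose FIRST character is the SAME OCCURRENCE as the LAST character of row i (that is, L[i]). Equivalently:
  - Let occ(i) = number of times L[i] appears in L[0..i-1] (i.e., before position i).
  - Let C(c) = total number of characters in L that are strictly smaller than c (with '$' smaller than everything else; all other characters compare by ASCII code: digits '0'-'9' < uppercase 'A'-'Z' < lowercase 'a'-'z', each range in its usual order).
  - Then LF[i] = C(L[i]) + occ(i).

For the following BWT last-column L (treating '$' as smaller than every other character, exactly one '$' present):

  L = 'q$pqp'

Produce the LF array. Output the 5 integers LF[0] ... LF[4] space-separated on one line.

Answer: 3 0 1 4 2

Derivation:
Char counts: '$':1, 'p':2, 'q':2
C (first-col start): C('$')=0, C('p')=1, C('q')=3
L[0]='q': occ=0, LF[0]=C('q')+0=3+0=3
L[1]='$': occ=0, LF[1]=C('$')+0=0+0=0
L[2]='p': occ=0, LF[2]=C('p')+0=1+0=1
L[3]='q': occ=1, LF[3]=C('q')+1=3+1=4
L[4]='p': occ=1, LF[4]=C('p')+1=1+1=2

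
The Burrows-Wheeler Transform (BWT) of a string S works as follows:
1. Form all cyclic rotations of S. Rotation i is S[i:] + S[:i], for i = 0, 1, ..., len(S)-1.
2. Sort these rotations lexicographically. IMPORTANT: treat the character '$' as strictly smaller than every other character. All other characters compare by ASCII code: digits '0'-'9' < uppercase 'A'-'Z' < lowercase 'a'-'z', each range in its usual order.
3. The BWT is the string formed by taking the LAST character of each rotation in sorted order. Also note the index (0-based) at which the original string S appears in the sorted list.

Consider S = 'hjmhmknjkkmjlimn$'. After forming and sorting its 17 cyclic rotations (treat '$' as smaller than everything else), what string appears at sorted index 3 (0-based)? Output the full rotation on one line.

All 17 rotations (rotation i = S[i:]+S[:i]):
  rot[0] = hjmhmknjkkmjlimn$
  rot[1] = jmhmknjkkmjlimn$h
  rot[2] = mhmknjkkmjlimn$hj
  rot[3] = hmknjkkmjlimn$hjm
  rot[4] = mknjkkmjlimn$hjmh
  rot[5] = knjkkmjlimn$hjmhm
  rot[6] = njkkmjlimn$hjmhmk
  rot[7] = jkkmjlimn$hjmhmkn
  rot[8] = kkmjlimn$hjmhmknj
  rot[9] = kmjlimn$hjmhmknjk
  rot[10] = mjlimn$hjmhmknjkk
  rot[11] = jlimn$hjmhmknjkkm
  rot[12] = limn$hjmhmknjkkmj
  rot[13] = imn$hjmhmknjkkmjl
  rot[14] = mn$hjmhmknjkkmjli
  rot[15] = n$hjmhmknjkkmjlim
  rot[16] = $hjmhmknjkkmjlimn
Sorted (with $ < everything):
  sorted[0] = $hjmhmknjkkmjlimn
  sorted[1] = hjmhmknjkkmjlimn$
  sorted[2] = hmknjkkmjlimn$hjm
  sorted[3] = imn$hjmhmknjkkmjl
  sorted[4] = jkkmjlimn$hjmhmkn
  sorted[5] = jlimn$hjmhmknjkkm
  sorted[6] = jmhmknjkkmjlimn$h
  sorted[7] = kkmjlimn$hjmhmknj
  sorted[8] = kmjlimn$hjmhmknjk
  sorted[9] = knjkkmjlimn$hjmhm
  sorted[10] = limn$hjmhmknjkkmj
  sorted[11] = mhmknjkkmjlimn$hj
  sorted[12] = mjlimn$hjmhmknjkk
  sorted[13] = mknjkkmjlimn$hjmh
  sorted[14] = mn$hjmhmknjkkmjli
  sorted[15] = n$hjmhmknjkkmjlim
  sorted[16] = njkkmjlimn$hjmhmk
sorted[3] = imn$hjmhmknjkkmjl

Answer: imn$hjmhmknjkkmjl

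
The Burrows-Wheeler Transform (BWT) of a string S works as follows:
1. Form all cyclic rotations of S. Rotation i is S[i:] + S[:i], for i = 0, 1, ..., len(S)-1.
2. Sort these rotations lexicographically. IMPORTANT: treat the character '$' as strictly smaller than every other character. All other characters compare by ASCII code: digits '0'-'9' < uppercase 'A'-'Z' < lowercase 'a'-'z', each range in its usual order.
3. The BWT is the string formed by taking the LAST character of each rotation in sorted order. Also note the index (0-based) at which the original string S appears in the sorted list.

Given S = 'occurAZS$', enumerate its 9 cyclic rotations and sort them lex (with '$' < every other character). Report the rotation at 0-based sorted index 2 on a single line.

All 9 rotations (rotation i = S[i:]+S[:i]):
  rot[0] = occurAZS$
  rot[1] = ccurAZS$o
  rot[2] = curAZS$oc
  rot[3] = urAZS$occ
  rot[4] = rAZS$occu
  rot[5] = AZS$occur
  rot[6] = ZS$occurA
  rot[7] = S$occurAZ
  rot[8] = $occurAZS
Sorted (with $ < everything):
  sorted[0] = $occurAZS
  sorted[1] = AZS$occur
  sorted[2] = S$occurAZ
  sorted[3] = ZS$occurA
  sorted[4] = ccurAZS$o
  sorted[5] = curAZS$oc
  sorted[6] = occurAZS$
  sorted[7] = rAZS$occu
  sorted[8] = urAZS$occ
sorted[2] = S$occurAZ

Answer: S$occurAZ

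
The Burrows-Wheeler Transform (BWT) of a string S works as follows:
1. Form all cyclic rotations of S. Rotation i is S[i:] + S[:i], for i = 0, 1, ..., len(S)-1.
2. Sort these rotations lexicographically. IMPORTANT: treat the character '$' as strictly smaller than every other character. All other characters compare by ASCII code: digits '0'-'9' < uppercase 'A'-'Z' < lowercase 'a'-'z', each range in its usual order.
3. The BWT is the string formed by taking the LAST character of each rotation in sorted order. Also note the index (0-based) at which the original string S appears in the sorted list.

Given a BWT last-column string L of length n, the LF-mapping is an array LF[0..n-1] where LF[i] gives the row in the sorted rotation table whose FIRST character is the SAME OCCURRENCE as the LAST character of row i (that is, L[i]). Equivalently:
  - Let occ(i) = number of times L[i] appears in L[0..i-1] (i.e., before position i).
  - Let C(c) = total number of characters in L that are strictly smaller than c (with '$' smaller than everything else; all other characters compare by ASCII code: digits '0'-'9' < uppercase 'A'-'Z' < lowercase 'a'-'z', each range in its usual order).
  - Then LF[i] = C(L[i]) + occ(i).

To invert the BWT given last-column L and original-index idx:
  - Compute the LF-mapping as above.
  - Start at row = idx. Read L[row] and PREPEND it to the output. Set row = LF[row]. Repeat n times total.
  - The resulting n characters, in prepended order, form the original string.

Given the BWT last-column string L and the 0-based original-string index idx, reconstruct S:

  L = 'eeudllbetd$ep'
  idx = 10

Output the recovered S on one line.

LF mapping: 4 5 12 2 8 9 1 6 11 3 0 7 10
Walk LF starting at row 10, prepending L[row]:
  step 1: row=10, L[10]='$', prepend. Next row=LF[10]=0
  step 2: row=0, L[0]='e', prepend. Next row=LF[0]=4
  step 3: row=4, L[4]='l', prepend. Next row=LF[4]=8
  step 4: row=8, L[8]='t', prepend. Next row=LF[8]=11
  step 5: row=11, L[11]='e', prepend. Next row=LF[11]=7
  step 6: row=7, L[7]='e', prepend. Next row=LF[7]=6
  step 7: row=6, L[6]='b', prepend. Next row=LF[6]=1
  step 8: row=1, L[1]='e', prepend. Next row=LF[1]=5
  step 9: row=5, L[5]='l', prepend. Next row=LF[5]=9
  step 10: row=9, L[9]='d', prepend. Next row=LF[9]=3
  step 11: row=3, L[3]='d', prepend. Next row=LF[3]=2
  step 12: row=2, L[2]='u', prepend. Next row=LF[2]=12
  step 13: row=12, L[12]='p', prepend. Next row=LF[12]=10
Reversed output: puddlebeetle$

Answer: puddlebeetle$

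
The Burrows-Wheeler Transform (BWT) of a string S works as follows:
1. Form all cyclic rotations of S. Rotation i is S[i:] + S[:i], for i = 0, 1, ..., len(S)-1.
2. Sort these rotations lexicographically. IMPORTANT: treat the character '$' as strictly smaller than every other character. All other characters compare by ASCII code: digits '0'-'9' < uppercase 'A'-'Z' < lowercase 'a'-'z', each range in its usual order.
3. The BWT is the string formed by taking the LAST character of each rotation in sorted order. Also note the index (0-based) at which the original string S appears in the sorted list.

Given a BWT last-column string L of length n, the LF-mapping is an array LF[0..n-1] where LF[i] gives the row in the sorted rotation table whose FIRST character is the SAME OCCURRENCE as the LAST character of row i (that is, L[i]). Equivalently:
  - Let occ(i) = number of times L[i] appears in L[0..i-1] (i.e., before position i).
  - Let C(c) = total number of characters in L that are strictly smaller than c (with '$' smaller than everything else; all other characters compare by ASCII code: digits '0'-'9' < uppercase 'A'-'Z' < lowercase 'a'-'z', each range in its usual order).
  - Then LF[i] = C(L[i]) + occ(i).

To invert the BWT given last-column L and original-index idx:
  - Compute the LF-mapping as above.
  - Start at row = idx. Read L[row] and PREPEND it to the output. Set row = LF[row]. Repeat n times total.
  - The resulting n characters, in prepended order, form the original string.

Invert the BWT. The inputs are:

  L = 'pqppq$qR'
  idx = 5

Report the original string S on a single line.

Answer: qRqqppp$

Derivation:
LF mapping: 2 5 3 4 6 0 7 1
Walk LF starting at row 5, prepending L[row]:
  step 1: row=5, L[5]='$', prepend. Next row=LF[5]=0
  step 2: row=0, L[0]='p', prepend. Next row=LF[0]=2
  step 3: row=2, L[2]='p', prepend. Next row=LF[2]=3
  step 4: row=3, L[3]='p', prepend. Next row=LF[3]=4
  step 5: row=4, L[4]='q', prepend. Next row=LF[4]=6
  step 6: row=6, L[6]='q', prepend. Next row=LF[6]=7
  step 7: row=7, L[7]='R', prepend. Next row=LF[7]=1
  step 8: row=1, L[1]='q', prepend. Next row=LF[1]=5
Reversed output: qRqqppp$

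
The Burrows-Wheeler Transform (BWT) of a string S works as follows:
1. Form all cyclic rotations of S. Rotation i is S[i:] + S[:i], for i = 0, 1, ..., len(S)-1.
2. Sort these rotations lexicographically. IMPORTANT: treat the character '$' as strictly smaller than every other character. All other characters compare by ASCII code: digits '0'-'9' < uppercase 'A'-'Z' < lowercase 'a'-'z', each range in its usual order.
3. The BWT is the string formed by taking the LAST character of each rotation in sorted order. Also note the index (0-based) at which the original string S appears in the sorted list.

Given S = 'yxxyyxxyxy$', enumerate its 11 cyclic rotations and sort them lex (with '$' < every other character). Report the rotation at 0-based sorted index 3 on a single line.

All 11 rotations (rotation i = S[i:]+S[:i]):
  rot[0] = yxxyyxxyxy$
  rot[1] = xxyyxxyxy$y
  rot[2] = xyyxxyxy$yx
  rot[3] = yyxxyxy$yxx
  rot[4] = yxxyxy$yxxy
  rot[5] = xxyxy$yxxyy
  rot[6] = xyxy$yxxyyx
  rot[7] = yxy$yxxyyxx
  rot[8] = xy$yxxyyxxy
  rot[9] = y$yxxyyxxyx
  rot[10] = $yxxyyxxyxy
Sorted (with $ < everything):
  sorted[0] = $yxxyyxxyxy
  sorted[1] = xxyxy$yxxyy
  sorted[2] = xxyyxxyxy$y
  sorted[3] = xy$yxxyyxxy
  sorted[4] = xyxy$yxxyyx
  sorted[5] = xyyxxyxy$yx
  sorted[6] = y$yxxyyxxyx
  sorted[7] = yxxyxy$yxxy
  sorted[8] = yxxyyxxyxy$
  sorted[9] = yxy$yxxyyxx
  sorted[10] = yyxxyxy$yxx
sorted[3] = xy$yxxyyxxy

Answer: xy$yxxyyxxy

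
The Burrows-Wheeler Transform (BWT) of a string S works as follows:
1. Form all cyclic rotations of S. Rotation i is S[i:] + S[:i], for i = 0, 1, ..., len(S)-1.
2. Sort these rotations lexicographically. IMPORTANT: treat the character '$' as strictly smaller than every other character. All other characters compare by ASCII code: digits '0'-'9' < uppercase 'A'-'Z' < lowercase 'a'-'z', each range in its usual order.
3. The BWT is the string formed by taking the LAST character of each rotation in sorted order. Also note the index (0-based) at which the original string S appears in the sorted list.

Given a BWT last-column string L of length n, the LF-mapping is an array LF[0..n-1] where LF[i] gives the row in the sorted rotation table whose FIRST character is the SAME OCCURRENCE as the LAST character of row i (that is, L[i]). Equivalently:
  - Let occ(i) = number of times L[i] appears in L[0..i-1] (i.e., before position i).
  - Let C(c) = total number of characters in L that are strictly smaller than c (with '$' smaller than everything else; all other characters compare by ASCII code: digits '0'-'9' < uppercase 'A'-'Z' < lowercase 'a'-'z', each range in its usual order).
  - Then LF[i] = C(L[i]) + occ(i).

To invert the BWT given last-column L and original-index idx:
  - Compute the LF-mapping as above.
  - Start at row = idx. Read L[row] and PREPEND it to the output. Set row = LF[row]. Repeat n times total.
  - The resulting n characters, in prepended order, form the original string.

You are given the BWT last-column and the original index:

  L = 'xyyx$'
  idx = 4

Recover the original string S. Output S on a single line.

Answer: yxyx$

Derivation:
LF mapping: 1 3 4 2 0
Walk LF starting at row 4, prepending L[row]:
  step 1: row=4, L[4]='$', prepend. Next row=LF[4]=0
  step 2: row=0, L[0]='x', prepend. Next row=LF[0]=1
  step 3: row=1, L[1]='y', prepend. Next row=LF[1]=3
  step 4: row=3, L[3]='x', prepend. Next row=LF[3]=2
  step 5: row=2, L[2]='y', prepend. Next row=LF[2]=4
Reversed output: yxyx$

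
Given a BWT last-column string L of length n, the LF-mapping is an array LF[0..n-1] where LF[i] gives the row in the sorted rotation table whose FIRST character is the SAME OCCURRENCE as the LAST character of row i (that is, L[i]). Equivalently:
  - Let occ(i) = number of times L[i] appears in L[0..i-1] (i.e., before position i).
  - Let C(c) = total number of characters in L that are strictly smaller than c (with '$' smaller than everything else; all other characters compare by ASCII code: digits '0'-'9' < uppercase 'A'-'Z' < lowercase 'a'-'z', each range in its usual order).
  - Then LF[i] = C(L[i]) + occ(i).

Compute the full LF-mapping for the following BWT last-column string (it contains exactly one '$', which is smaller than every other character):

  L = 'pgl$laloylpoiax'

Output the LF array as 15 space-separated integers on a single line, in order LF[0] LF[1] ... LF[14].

Answer: 11 3 5 0 6 1 7 9 14 8 12 10 4 2 13

Derivation:
Char counts: '$':1, 'a':2, 'g':1, 'i':1, 'l':4, 'o':2, 'p':2, 'x':1, 'y':1
C (first-col start): C('$')=0, C('a')=1, C('g')=3, C('i')=4, C('l')=5, C('o')=9, C('p')=11, C('x')=13, C('y')=14
L[0]='p': occ=0, LF[0]=C('p')+0=11+0=11
L[1]='g': occ=0, LF[1]=C('g')+0=3+0=3
L[2]='l': occ=0, LF[2]=C('l')+0=5+0=5
L[3]='$': occ=0, LF[3]=C('$')+0=0+0=0
L[4]='l': occ=1, LF[4]=C('l')+1=5+1=6
L[5]='a': occ=0, LF[5]=C('a')+0=1+0=1
L[6]='l': occ=2, LF[6]=C('l')+2=5+2=7
L[7]='o': occ=0, LF[7]=C('o')+0=9+0=9
L[8]='y': occ=0, LF[8]=C('y')+0=14+0=14
L[9]='l': occ=3, LF[9]=C('l')+3=5+3=8
L[10]='p': occ=1, LF[10]=C('p')+1=11+1=12
L[11]='o': occ=1, LF[11]=C('o')+1=9+1=10
L[12]='i': occ=0, LF[12]=C('i')+0=4+0=4
L[13]='a': occ=1, LF[13]=C('a')+1=1+1=2
L[14]='x': occ=0, LF[14]=C('x')+0=13+0=13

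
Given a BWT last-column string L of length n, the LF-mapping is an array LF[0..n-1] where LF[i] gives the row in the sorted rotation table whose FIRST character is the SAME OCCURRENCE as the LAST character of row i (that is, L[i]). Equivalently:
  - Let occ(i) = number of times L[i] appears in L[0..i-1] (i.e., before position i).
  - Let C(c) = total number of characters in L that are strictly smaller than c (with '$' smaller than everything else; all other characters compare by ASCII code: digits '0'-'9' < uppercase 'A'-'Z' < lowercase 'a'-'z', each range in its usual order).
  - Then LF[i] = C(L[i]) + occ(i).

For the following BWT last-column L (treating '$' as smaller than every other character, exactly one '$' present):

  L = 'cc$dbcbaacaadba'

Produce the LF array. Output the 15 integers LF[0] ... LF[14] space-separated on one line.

Answer: 9 10 0 13 6 11 7 1 2 12 3 4 14 8 5

Derivation:
Char counts: '$':1, 'a':5, 'b':3, 'c':4, 'd':2
C (first-col start): C('$')=0, C('a')=1, C('b')=6, C('c')=9, C('d')=13
L[0]='c': occ=0, LF[0]=C('c')+0=9+0=9
L[1]='c': occ=1, LF[1]=C('c')+1=9+1=10
L[2]='$': occ=0, LF[2]=C('$')+0=0+0=0
L[3]='d': occ=0, LF[3]=C('d')+0=13+0=13
L[4]='b': occ=0, LF[4]=C('b')+0=6+0=6
L[5]='c': occ=2, LF[5]=C('c')+2=9+2=11
L[6]='b': occ=1, LF[6]=C('b')+1=6+1=7
L[7]='a': occ=0, LF[7]=C('a')+0=1+0=1
L[8]='a': occ=1, LF[8]=C('a')+1=1+1=2
L[9]='c': occ=3, LF[9]=C('c')+3=9+3=12
L[10]='a': occ=2, LF[10]=C('a')+2=1+2=3
L[11]='a': occ=3, LF[11]=C('a')+3=1+3=4
L[12]='d': occ=1, LF[12]=C('d')+1=13+1=14
L[13]='b': occ=2, LF[13]=C('b')+2=6+2=8
L[14]='a': occ=4, LF[14]=C('a')+4=1+4=5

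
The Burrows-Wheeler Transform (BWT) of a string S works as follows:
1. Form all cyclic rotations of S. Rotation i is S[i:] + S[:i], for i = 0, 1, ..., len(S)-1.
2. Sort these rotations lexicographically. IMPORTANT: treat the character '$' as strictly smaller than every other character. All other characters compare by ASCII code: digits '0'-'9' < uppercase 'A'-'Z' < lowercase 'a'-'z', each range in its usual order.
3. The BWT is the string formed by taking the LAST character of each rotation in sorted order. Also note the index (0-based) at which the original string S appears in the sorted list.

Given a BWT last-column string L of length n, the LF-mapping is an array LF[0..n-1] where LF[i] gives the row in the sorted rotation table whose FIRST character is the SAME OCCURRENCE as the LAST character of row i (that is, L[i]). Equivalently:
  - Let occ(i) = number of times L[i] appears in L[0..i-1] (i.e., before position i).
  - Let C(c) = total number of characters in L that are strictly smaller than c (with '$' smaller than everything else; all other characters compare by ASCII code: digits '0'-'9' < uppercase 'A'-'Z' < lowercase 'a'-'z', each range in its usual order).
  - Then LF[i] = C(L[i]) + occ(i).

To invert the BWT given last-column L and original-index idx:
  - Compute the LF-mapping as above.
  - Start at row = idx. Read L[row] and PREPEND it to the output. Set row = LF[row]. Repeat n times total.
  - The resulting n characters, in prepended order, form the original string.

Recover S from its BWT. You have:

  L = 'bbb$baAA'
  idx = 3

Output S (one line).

Answer: abAbAbb$

Derivation:
LF mapping: 4 5 6 0 7 3 1 2
Walk LF starting at row 3, prepending L[row]:
  step 1: row=3, L[3]='$', prepend. Next row=LF[3]=0
  step 2: row=0, L[0]='b', prepend. Next row=LF[0]=4
  step 3: row=4, L[4]='b', prepend. Next row=LF[4]=7
  step 4: row=7, L[7]='A', prepend. Next row=LF[7]=2
  step 5: row=2, L[2]='b', prepend. Next row=LF[2]=6
  step 6: row=6, L[6]='A', prepend. Next row=LF[6]=1
  step 7: row=1, L[1]='b', prepend. Next row=LF[1]=5
  step 8: row=5, L[5]='a', prepend. Next row=LF[5]=3
Reversed output: abAbAbb$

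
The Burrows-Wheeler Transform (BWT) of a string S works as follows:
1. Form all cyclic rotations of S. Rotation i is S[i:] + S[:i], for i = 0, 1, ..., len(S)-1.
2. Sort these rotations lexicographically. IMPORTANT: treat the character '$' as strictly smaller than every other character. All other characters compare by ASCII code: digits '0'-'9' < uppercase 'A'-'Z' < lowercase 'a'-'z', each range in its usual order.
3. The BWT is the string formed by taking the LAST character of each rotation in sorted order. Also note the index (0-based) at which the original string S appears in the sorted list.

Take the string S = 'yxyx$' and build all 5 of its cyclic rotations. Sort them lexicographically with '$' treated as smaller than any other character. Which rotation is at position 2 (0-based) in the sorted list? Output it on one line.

All 5 rotations (rotation i = S[i:]+S[:i]):
  rot[0] = yxyx$
  rot[1] = xyx$y
  rot[2] = yx$yx
  rot[3] = x$yxy
  rot[4] = $yxyx
Sorted (with $ < everything):
  sorted[0] = $yxyx
  sorted[1] = x$yxy
  sorted[2] = xyx$y
  sorted[3] = yx$yx
  sorted[4] = yxyx$
sorted[2] = xyx$y

Answer: xyx$y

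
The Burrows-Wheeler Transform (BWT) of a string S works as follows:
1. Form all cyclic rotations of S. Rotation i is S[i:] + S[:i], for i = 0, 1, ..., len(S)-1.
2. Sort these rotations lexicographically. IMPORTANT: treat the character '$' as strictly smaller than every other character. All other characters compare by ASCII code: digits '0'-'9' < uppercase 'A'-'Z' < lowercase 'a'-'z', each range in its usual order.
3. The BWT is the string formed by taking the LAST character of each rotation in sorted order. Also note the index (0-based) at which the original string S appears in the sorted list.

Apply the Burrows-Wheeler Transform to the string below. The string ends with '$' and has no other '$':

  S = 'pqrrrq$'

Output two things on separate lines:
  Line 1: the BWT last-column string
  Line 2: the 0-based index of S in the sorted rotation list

Answer: q$rprrq
1

Derivation:
All 7 rotations (rotation i = S[i:]+S[:i]):
  rot[0] = pqrrrq$
  rot[1] = qrrrq$p
  rot[2] = rrrq$pq
  rot[3] = rrq$pqr
  rot[4] = rq$pqrr
  rot[5] = q$pqrrr
  rot[6] = $pqrrrq
Sorted (with $ < everything):
  sorted[0] = $pqrrrq  (last char: 'q')
  sorted[1] = pqrrrq$  (last char: '$')
  sorted[2] = q$pqrrr  (last char: 'r')
  sorted[3] = qrrrq$p  (last char: 'p')
  sorted[4] = rq$pqrr  (last char: 'r')
  sorted[5] = rrq$pqr  (last char: 'r')
  sorted[6] = rrrq$pq  (last char: 'q')
Last column: q$rprrq
Original string S is at sorted index 1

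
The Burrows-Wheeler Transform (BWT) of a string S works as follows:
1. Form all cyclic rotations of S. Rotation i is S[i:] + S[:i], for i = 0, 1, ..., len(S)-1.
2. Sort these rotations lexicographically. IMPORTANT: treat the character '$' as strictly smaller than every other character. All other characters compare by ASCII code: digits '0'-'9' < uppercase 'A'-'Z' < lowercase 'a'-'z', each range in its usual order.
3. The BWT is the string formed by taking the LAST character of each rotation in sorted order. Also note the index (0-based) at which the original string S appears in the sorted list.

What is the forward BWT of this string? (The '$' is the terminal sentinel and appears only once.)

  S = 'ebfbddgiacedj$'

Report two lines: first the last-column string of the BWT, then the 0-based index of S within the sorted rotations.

Answer: jifeabde$cbdgd
8

Derivation:
All 14 rotations (rotation i = S[i:]+S[:i]):
  rot[0] = ebfbddgiacedj$
  rot[1] = bfbddgiacedj$e
  rot[2] = fbddgiacedj$eb
  rot[3] = bddgiacedj$ebf
  rot[4] = ddgiacedj$ebfb
  rot[5] = dgiacedj$ebfbd
  rot[6] = giacedj$ebfbdd
  rot[7] = iacedj$ebfbddg
  rot[8] = acedj$ebfbddgi
  rot[9] = cedj$ebfbddgia
  rot[10] = edj$ebfbddgiac
  rot[11] = dj$ebfbddgiace
  rot[12] = j$ebfbddgiaced
  rot[13] = $ebfbddgiacedj
Sorted (with $ < everything):
  sorted[0] = $ebfbddgiacedj  (last char: 'j')
  sorted[1] = acedj$ebfbddgi  (last char: 'i')
  sorted[2] = bddgiacedj$ebf  (last char: 'f')
  sorted[3] = bfbddgiacedj$e  (last char: 'e')
  sorted[4] = cedj$ebfbddgia  (last char: 'a')
  sorted[5] = ddgiacedj$ebfb  (last char: 'b')
  sorted[6] = dgiacedj$ebfbd  (last char: 'd')
  sorted[7] = dj$ebfbddgiace  (last char: 'e')
  sorted[8] = ebfbddgiacedj$  (last char: '$')
  sorted[9] = edj$ebfbddgiac  (last char: 'c')
  sorted[10] = fbddgiacedj$eb  (last char: 'b')
  sorted[11] = giacedj$ebfbdd  (last char: 'd')
  sorted[12] = iacedj$ebfbddg  (last char: 'g')
  sorted[13] = j$ebfbddgiaced  (last char: 'd')
Last column: jifeabde$cbdgd
Original string S is at sorted index 8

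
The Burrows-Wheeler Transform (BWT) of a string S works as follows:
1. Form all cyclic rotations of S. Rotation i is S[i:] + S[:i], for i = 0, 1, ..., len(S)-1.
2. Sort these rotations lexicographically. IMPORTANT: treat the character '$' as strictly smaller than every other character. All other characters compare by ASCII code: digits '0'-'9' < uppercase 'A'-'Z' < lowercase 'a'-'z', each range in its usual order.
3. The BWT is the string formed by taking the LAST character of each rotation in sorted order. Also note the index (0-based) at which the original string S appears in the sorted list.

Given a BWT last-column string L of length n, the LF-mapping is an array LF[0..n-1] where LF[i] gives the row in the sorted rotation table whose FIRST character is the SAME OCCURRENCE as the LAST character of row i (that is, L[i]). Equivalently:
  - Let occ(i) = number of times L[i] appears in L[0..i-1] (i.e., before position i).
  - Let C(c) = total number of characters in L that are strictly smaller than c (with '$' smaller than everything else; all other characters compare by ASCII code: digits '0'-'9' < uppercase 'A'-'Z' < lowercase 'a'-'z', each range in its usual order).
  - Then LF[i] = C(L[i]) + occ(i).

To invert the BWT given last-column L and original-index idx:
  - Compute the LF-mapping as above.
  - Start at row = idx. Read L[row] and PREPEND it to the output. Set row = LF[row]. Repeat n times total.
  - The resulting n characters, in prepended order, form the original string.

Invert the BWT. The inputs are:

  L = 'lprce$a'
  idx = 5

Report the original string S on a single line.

Answer: parcel$

Derivation:
LF mapping: 4 5 6 2 3 0 1
Walk LF starting at row 5, prepending L[row]:
  step 1: row=5, L[5]='$', prepend. Next row=LF[5]=0
  step 2: row=0, L[0]='l', prepend. Next row=LF[0]=4
  step 3: row=4, L[4]='e', prepend. Next row=LF[4]=3
  step 4: row=3, L[3]='c', prepend. Next row=LF[3]=2
  step 5: row=2, L[2]='r', prepend. Next row=LF[2]=6
  step 6: row=6, L[6]='a', prepend. Next row=LF[6]=1
  step 7: row=1, L[1]='p', prepend. Next row=LF[1]=5
Reversed output: parcel$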